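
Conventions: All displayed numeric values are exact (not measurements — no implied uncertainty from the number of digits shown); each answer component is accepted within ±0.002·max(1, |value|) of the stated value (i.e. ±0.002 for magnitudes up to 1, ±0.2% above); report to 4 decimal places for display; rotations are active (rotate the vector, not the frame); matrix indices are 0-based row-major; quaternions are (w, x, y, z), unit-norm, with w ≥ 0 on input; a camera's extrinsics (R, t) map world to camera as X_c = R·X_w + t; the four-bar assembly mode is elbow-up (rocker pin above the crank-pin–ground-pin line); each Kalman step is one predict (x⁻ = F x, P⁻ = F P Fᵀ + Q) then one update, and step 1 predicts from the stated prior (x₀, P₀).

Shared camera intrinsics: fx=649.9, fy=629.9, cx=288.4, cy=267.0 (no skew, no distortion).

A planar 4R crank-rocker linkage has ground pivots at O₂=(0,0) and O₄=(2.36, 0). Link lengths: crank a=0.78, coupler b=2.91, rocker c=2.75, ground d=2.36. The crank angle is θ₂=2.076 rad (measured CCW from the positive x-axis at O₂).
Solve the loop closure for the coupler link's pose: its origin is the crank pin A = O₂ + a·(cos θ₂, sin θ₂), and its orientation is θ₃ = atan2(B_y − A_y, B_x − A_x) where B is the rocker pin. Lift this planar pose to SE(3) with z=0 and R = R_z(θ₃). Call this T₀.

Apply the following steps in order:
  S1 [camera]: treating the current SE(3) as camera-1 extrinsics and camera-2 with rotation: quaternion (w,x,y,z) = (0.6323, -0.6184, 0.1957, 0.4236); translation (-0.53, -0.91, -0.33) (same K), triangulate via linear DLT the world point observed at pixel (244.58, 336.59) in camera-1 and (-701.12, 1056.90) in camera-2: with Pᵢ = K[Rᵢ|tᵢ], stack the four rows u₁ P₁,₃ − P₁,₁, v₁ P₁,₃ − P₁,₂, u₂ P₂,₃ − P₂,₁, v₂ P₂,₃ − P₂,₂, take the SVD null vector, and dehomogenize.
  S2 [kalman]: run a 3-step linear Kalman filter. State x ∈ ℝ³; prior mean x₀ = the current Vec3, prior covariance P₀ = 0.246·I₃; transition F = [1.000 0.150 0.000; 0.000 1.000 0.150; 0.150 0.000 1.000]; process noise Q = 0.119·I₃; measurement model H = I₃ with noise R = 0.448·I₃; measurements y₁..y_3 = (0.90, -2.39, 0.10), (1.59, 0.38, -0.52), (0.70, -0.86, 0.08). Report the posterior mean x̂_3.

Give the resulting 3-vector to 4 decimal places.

result = (0.6149, -0.6286, 0.2914)

source (fourbar_fk): coupler pose = R=[0.7275 -0.6861 0.0000; 0.6861 0.7275 0.0000; 0.0000 0.0000 1.0000], t=(-0.3775, 0.6826, 0.0000)
after S1 (triangulate): (-0.1556, -0.5754, 1.4229)
after S2 (kf_track): (0.6149, -0.6286, 0.2914)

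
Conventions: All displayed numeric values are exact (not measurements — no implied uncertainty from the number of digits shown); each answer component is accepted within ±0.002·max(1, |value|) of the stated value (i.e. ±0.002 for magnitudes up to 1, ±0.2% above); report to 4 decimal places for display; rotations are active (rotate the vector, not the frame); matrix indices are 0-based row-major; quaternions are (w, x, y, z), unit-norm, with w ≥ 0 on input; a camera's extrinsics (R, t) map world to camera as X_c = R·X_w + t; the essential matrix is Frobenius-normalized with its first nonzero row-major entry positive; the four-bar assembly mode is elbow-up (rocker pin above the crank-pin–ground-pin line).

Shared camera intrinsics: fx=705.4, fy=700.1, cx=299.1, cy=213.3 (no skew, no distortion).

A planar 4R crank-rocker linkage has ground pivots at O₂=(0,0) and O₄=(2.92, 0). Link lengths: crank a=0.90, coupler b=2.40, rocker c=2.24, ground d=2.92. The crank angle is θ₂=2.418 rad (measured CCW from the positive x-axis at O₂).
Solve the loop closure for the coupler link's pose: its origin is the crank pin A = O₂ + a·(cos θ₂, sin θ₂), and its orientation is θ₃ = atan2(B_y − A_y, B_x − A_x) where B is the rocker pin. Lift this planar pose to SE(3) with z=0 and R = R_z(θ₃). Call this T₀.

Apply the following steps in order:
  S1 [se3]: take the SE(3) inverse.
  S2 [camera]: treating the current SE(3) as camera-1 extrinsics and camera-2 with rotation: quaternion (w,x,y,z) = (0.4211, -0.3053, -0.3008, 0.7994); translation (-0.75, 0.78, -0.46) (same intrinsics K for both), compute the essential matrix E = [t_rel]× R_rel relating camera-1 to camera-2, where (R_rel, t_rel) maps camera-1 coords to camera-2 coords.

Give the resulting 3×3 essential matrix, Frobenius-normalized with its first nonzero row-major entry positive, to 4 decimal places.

source (fourbar_fk): coupler pose = R=[0.8885 -0.4588 0.0000; 0.4588 0.8885 0.0000; 0.0000 0.0000 1.0000], t=(-0.6745, 0.5959, 0.0000)
after S1 (invert_se3): R=[0.8885 0.4588 0.0000; -0.4588 0.8885 0.0000; 0.0000 0.0000 1.0000], t=(0.3259, -0.8389, 0.0000)
after S2 (essential): [0.3028 -0.3767 -0.1443; 0.0462 -0.1590 0.6856; -0.3037 0.3880 0.0734]

matrix = [0.3028 -0.3767 -0.1443; 0.0462 -0.1590 0.6856; -0.3037 0.3880 0.0734]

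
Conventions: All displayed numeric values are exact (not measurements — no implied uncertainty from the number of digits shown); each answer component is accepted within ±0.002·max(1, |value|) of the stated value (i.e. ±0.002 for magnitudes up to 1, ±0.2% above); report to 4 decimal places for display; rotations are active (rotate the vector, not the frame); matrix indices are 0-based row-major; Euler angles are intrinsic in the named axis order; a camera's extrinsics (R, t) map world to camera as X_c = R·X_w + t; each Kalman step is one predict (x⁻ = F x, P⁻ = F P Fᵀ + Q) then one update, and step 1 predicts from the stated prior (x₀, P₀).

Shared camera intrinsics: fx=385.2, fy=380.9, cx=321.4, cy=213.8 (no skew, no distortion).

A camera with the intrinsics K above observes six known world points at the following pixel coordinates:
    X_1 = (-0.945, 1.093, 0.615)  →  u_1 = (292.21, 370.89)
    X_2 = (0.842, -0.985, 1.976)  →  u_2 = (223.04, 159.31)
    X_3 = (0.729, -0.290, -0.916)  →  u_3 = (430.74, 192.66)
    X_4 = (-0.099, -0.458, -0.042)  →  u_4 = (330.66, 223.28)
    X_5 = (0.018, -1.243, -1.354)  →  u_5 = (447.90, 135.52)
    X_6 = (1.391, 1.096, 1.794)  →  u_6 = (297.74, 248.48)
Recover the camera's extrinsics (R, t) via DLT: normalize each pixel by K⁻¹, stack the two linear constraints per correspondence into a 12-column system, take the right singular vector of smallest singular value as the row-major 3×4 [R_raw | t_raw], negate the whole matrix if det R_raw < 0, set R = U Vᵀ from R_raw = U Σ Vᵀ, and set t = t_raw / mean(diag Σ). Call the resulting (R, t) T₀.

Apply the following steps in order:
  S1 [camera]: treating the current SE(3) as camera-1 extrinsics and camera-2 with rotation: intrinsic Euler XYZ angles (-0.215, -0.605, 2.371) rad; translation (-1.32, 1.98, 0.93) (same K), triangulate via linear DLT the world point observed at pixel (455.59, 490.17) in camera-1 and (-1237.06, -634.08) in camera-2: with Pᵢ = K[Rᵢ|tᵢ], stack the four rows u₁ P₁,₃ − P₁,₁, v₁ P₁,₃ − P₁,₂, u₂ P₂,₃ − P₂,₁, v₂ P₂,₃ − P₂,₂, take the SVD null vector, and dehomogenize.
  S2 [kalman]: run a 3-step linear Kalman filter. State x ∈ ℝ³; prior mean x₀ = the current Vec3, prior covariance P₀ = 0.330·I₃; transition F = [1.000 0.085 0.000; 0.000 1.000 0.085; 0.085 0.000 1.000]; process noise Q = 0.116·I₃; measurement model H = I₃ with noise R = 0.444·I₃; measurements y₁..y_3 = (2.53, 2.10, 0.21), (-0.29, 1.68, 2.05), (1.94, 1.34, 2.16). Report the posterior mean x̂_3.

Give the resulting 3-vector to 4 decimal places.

result = (1.1566, 1.7501, 1.2892)

source (pnp_recover): camera pose = R=[0.4036 0.2996 -0.8645; -0.5541 0.8319 0.0296; 0.7280 0.4671 0.5018], t=(0.2400, 0.4300, 4.4299)
after S1 (triangulate): (-1.3193, 1.9447, -1.1883)
after S2 (kf_track): (1.1566, 1.7501, 1.2892)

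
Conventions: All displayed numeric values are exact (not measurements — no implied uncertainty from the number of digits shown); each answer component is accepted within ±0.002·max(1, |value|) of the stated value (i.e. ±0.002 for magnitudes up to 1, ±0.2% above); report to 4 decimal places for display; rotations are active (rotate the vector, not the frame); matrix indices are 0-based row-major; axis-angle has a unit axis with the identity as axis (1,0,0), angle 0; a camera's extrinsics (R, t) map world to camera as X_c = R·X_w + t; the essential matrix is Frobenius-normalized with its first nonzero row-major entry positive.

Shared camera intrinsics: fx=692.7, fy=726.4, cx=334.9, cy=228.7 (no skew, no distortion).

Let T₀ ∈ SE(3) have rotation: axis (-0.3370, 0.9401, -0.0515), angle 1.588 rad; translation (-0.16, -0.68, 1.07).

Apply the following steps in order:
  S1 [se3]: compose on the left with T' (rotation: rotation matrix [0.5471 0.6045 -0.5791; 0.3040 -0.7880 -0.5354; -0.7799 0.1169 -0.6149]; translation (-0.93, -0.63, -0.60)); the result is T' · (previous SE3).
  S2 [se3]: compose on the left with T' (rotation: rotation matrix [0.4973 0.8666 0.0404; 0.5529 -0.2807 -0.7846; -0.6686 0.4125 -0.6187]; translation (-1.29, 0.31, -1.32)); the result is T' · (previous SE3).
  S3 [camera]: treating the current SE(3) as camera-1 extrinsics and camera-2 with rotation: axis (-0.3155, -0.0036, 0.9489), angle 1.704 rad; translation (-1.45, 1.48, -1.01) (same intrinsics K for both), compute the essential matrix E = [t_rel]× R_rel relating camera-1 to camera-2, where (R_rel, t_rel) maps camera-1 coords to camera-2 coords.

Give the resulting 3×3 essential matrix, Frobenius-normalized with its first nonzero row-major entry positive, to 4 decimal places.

after S1 (compose_se3): R=[0.3619 0.6085 0.7062; 0.8182 -0.5704 0.0722; 0.4467 0.5517 -0.7043], t=(-2.0482, -0.7157, -1.2126)
after S2 (compose_se3): R=[0.9071 -0.1694 0.3853; -0.3801 0.0637 0.9228; -0.1809 -0.9835 -0.0066], t=(-2.9778, 0.3299, 0.5044)
after S3 (essential): [0.2317 0.5762 0.2261; 0.0213 0.2969 -0.0701; -0.2559 0.2553 -0.5822]

matrix = [0.2317 0.5762 0.2261; 0.0213 0.2969 -0.0701; -0.2559 0.2553 -0.5822]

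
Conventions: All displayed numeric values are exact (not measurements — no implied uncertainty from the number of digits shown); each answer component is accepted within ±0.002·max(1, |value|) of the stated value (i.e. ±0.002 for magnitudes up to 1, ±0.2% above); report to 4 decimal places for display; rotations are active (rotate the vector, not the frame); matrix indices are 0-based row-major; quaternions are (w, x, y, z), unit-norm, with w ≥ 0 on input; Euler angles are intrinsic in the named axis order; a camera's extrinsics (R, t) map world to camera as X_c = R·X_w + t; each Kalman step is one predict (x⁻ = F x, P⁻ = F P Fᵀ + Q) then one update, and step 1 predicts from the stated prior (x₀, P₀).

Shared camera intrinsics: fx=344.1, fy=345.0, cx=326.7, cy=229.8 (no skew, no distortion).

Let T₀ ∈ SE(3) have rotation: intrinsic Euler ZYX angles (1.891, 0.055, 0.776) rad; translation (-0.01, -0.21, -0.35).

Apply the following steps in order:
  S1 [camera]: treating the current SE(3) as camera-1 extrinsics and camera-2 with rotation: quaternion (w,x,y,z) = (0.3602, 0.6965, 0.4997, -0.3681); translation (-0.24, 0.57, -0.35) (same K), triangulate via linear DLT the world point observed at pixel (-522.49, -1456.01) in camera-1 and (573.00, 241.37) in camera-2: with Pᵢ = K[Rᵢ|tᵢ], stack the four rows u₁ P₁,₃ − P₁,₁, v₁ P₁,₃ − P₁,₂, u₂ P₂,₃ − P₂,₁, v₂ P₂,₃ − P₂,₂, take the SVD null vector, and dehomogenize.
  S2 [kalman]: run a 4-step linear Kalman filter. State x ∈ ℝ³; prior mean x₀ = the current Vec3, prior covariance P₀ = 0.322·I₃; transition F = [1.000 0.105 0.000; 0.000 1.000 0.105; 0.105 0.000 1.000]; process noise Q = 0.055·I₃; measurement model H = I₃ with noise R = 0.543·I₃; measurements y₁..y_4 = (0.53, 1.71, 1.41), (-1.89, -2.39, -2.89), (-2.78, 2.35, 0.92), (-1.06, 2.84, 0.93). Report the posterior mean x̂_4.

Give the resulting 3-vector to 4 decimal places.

result = (-1.1677, 1.4280, -0.1402)

after S1 (triangulate): (-1.5908, 1.6991, -0.6648)
after S2 (kf_track): (-1.1677, 1.4280, -0.1402)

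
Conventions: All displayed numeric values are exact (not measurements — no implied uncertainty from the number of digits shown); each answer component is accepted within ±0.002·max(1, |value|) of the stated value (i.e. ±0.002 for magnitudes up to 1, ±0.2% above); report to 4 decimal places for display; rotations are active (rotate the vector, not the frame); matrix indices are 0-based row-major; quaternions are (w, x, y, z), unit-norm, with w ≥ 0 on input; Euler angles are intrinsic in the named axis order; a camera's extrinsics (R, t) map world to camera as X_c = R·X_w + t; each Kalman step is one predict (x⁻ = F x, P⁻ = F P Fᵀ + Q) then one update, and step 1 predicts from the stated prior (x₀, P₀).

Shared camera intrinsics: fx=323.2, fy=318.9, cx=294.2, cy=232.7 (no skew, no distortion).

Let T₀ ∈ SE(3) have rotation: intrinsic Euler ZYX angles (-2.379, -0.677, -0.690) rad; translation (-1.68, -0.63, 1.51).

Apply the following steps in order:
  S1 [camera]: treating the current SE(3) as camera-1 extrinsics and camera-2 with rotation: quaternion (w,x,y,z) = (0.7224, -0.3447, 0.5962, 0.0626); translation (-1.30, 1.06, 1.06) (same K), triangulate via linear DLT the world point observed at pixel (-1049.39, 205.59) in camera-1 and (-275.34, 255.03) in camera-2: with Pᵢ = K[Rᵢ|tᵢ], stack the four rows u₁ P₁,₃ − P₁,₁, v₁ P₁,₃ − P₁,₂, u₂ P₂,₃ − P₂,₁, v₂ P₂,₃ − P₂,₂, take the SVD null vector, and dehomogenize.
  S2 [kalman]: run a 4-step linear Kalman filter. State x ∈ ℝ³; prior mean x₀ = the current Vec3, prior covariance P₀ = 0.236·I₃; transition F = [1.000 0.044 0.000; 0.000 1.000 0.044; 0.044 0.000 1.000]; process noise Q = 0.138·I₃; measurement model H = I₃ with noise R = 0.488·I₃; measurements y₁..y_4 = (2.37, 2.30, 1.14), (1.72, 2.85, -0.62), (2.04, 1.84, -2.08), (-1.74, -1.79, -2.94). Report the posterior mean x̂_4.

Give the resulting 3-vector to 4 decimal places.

after S1 (triangulate): (-0.2506, -0.3123, -1.4153)
after S2 (kf_track): (0.2373, 0.1998, -1.8401)

result = (0.2373, 0.1998, -1.8401)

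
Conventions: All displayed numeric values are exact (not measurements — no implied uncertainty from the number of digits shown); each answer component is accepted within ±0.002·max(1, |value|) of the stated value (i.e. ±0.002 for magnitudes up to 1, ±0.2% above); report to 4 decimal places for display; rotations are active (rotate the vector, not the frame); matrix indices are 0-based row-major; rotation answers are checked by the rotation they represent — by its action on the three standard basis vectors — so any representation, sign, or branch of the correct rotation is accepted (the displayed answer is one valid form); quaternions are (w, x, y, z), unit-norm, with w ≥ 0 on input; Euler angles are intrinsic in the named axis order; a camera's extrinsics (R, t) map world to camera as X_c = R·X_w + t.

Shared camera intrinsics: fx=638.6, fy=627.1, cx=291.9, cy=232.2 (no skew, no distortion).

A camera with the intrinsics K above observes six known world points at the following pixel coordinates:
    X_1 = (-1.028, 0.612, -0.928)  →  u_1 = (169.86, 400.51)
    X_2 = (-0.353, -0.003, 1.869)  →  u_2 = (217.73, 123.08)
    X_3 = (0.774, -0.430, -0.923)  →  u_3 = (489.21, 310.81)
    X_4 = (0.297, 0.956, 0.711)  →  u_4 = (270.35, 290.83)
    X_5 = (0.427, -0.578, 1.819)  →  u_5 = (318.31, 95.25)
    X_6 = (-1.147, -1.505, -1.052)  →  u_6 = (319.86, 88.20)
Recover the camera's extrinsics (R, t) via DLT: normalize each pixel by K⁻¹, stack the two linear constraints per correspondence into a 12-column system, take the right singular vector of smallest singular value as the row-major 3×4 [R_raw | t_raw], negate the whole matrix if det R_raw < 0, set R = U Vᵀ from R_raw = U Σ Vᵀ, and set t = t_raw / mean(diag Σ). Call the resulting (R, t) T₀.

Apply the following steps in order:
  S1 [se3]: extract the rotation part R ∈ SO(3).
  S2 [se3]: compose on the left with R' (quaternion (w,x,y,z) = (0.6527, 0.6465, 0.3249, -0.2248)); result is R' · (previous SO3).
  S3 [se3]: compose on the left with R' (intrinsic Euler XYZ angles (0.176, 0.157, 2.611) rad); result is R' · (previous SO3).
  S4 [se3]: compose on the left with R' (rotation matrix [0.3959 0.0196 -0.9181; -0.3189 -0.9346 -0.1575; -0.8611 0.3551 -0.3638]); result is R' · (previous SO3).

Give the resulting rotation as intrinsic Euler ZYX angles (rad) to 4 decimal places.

rotation (euler_zyx) = (-1.4512, -1.0593, -2.5974)

source (pnp_recover): camera pose = R=[0.8591 -0.4226 -0.2888; 0.1840 0.7815 -0.5961; 0.4776 0.4590 0.7491], t=(0.1600, 0.1600, 4.6399)
after S1 (rot_of_se3): [0.8591 -0.4226 -0.2888; 0.1840 0.7815 -0.5961; 0.4776 0.4590 0.7491]
after S2 (compose_so3): [0.7859 0.3282 -0.5240; -0.3524 -0.4586 -0.8158; -0.5081 0.8258 -0.2447]
after S3 (compose_so3): [-0.5728 0.0787 0.8159; 0.7650 0.4087 0.4976; -0.2943 0.9092 -0.2944]
after S4 (compose_so3): [0.0584 -0.7956 0.6030; -0.4860 -0.5503 -0.6789; 0.8720 -0.2534 -0.4188]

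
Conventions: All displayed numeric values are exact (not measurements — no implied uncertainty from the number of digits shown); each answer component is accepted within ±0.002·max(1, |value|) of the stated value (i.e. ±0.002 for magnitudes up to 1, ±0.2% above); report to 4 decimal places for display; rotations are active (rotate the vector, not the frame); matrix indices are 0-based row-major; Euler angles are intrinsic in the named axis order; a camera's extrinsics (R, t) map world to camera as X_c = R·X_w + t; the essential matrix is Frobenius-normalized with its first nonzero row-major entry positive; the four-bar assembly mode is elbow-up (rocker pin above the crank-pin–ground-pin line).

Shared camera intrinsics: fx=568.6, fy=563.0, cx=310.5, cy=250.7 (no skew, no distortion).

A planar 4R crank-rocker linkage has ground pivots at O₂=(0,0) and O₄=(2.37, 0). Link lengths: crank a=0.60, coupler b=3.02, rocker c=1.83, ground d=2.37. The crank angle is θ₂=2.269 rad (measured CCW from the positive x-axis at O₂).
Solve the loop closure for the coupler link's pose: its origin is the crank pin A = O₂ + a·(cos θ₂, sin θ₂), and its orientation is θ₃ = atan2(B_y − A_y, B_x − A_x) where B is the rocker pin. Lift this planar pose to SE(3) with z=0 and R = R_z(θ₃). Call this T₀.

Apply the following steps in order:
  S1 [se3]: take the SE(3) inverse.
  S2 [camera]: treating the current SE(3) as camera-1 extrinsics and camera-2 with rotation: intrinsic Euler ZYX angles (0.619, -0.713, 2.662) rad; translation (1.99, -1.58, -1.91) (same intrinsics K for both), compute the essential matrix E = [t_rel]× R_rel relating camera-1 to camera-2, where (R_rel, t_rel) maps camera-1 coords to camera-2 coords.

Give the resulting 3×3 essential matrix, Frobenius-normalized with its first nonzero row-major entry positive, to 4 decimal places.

matrix = [0.3308 0.4112 -0.2778; 0.5535 -0.0105 0.0452; -0.2877 0.3968 -0.3092]

source (fourbar_fk): coupler pose = R=[0.8913 -0.4534 0.0000; 0.4534 0.8913 0.0000; 0.0000 0.0000 1.0000], t=(-0.3857, 0.4596, 0.0000)
after S1 (invert_se3): R=[0.8913 0.4534 0.0000; -0.4534 0.8913 0.0000; 0.0000 0.0000 1.0000], t=(0.1354, -0.5845, 0.0000)
after S2 (essential): [0.3308 0.4112 -0.2778; 0.5535 -0.0105 0.0452; -0.2877 0.3968 -0.3092]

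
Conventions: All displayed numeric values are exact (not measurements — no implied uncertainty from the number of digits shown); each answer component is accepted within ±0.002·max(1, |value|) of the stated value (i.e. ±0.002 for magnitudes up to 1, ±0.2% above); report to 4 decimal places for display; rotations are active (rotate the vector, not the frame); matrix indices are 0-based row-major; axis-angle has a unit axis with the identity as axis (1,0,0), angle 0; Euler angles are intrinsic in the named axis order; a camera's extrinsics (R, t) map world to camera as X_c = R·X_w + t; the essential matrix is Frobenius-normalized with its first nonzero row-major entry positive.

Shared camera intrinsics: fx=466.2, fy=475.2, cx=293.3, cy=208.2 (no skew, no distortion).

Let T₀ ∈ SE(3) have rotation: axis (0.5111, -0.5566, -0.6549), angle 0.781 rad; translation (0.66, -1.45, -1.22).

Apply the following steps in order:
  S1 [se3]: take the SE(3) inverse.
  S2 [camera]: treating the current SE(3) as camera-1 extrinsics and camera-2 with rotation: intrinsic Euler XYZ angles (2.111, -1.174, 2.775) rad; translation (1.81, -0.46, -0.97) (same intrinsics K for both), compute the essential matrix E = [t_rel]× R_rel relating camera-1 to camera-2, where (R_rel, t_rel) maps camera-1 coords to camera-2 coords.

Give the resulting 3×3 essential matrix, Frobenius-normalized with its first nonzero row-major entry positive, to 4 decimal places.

matrix = [0.1477 0.0470 -0.1841; 0.6561 -0.1022 -0.1602; 0.1392 -0.3193 0.5951]

after S1 (invert_se3): R=[0.7859 -0.5435 0.2948; 0.3786 0.8000 0.4654; -0.4888 -0.2542 0.8345], t=(-0.9471, 1.4780, 0.9722)
after S2 (essential): [0.1477 0.0470 -0.1841; 0.6561 -0.1022 -0.1602; 0.1392 -0.3193 0.5951]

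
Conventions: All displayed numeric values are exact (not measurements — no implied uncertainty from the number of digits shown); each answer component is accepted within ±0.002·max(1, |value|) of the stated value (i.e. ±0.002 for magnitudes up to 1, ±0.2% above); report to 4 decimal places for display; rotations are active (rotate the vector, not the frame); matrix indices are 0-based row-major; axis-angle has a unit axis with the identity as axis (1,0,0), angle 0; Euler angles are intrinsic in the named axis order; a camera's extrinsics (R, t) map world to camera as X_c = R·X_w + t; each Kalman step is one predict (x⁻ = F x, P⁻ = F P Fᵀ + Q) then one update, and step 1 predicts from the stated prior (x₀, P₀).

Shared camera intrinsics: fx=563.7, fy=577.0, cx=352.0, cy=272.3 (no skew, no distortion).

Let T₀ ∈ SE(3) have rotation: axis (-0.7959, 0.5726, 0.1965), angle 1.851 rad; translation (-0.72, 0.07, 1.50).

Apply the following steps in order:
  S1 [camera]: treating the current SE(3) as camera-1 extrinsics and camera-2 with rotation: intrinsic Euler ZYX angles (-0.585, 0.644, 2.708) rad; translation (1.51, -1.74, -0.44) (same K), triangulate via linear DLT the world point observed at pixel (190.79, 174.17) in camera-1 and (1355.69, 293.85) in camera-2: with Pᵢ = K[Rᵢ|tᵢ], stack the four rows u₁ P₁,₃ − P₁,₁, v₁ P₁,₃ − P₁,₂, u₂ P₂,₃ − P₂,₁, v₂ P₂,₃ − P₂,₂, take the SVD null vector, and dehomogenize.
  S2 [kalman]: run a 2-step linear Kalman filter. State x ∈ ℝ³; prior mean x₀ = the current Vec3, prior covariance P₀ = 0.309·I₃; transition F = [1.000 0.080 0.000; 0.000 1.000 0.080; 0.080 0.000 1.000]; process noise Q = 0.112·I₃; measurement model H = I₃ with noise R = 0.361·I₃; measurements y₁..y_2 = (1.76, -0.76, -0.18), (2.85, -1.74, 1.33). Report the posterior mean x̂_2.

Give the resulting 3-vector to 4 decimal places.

after S1 (triangulate): (-1.4977, -1.1763, -1.2206)
after S2 (kf_track): (1.4182, -1.2560, 0.2966)

result = (1.4182, -1.2560, 0.2966)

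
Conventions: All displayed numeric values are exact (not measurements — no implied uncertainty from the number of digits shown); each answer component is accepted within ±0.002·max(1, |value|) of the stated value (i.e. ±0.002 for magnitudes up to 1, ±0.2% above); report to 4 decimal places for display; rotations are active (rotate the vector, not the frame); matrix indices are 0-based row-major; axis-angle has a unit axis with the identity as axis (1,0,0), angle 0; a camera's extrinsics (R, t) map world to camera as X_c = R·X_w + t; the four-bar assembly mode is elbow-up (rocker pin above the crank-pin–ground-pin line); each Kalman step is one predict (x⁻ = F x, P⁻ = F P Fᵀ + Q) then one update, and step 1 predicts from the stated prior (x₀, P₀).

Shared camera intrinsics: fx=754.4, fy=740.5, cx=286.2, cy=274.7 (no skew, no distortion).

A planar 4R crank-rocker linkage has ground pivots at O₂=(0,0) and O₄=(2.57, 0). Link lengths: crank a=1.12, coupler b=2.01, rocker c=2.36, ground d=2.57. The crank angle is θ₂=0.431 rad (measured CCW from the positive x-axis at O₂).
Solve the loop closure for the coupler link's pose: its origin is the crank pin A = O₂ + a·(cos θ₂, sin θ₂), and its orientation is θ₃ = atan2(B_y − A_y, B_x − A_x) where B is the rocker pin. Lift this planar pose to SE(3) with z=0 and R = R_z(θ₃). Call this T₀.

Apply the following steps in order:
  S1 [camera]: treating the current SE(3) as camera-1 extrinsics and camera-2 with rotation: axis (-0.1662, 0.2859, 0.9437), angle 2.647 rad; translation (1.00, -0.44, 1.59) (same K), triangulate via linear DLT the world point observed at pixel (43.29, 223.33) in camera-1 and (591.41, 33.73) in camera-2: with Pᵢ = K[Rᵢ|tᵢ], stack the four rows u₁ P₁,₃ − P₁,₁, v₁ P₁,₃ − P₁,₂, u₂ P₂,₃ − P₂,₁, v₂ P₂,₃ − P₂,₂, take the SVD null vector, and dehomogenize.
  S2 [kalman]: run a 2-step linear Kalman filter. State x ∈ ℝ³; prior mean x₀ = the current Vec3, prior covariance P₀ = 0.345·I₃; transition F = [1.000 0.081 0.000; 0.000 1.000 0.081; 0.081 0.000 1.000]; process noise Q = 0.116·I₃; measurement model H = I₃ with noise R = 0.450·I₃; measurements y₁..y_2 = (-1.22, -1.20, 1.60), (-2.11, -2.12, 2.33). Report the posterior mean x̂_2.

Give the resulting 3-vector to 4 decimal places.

source (fourbar_fk): coupler pose = R=[0.4460 -0.8951 0.0000; 0.8951 0.4460 0.0000; 0.0000 0.0000 1.0000], t=(1.0176, 0.4679, 0.0000)
after S1 (triangulate): (-1.0392, 0.9105, 0.8100)
after S2 (kf_track): (-1.5654, -0.9286, 1.5468)

result = (-1.5654, -0.9286, 1.5468)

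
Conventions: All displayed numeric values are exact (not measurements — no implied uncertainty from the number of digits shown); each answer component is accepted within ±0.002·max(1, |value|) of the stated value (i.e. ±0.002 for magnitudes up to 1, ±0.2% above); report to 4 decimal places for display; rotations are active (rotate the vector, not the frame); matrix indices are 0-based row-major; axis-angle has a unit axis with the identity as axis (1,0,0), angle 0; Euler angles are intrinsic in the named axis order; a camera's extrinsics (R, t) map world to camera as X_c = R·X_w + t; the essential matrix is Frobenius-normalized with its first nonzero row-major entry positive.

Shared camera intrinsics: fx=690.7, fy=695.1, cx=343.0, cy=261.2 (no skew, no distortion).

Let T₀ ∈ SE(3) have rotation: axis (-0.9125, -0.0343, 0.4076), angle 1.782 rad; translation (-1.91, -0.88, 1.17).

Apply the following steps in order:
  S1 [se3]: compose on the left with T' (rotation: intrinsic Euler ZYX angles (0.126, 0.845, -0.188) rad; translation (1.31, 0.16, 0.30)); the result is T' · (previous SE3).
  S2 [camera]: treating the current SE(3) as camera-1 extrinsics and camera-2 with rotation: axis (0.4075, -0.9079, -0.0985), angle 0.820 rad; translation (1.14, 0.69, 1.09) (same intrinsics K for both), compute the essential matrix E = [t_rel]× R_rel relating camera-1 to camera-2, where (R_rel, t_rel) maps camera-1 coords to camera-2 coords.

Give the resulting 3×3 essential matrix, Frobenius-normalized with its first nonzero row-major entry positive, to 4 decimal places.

matrix = [0.2143 0.5362 -0.0296; 0.4975 -0.3855 -0.2265; -0.3794 -0.2446 0.1206]

after S1 (compose_se3): R=[0.1171 -0.8243 -0.5539; 0.3685 -0.4818 0.7950; -0.9222 -0.2972 0.2474], t=(1.1084, -0.5165, 2.6007)
after S2 (essential): [0.2143 0.5362 -0.0296; 0.4975 -0.3855 -0.2265; -0.3794 -0.2446 0.1206]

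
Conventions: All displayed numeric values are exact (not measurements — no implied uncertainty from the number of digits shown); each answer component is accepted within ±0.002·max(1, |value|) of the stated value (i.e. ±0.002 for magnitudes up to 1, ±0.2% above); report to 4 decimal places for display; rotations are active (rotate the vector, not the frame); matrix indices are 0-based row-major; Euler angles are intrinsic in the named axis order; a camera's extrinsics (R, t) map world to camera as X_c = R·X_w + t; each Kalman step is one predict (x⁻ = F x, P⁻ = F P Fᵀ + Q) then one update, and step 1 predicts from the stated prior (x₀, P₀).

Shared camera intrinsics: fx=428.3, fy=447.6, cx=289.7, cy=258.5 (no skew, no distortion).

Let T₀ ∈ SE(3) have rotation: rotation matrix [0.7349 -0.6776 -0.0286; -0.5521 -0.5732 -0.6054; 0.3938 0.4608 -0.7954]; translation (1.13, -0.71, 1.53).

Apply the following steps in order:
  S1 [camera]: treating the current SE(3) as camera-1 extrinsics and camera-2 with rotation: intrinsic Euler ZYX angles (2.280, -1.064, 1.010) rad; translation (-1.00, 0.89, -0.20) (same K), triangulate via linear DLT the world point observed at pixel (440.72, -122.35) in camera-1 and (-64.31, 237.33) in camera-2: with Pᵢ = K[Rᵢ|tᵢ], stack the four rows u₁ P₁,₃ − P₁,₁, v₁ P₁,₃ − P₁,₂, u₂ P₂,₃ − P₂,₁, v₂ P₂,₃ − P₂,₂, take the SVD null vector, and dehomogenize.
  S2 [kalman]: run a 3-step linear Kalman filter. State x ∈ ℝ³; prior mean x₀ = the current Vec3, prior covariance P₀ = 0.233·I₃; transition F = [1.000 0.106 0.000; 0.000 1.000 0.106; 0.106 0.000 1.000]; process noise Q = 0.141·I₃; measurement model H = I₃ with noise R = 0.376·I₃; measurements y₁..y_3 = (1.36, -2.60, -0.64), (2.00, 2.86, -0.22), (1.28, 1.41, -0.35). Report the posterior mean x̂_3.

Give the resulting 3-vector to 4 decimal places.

result = (1.5330, 1.1893, -0.1274)

after S1 (triangulate): (1.1447, 1.5306, 0.0515)
after S2 (kf_track): (1.5330, 1.1893, -0.1274)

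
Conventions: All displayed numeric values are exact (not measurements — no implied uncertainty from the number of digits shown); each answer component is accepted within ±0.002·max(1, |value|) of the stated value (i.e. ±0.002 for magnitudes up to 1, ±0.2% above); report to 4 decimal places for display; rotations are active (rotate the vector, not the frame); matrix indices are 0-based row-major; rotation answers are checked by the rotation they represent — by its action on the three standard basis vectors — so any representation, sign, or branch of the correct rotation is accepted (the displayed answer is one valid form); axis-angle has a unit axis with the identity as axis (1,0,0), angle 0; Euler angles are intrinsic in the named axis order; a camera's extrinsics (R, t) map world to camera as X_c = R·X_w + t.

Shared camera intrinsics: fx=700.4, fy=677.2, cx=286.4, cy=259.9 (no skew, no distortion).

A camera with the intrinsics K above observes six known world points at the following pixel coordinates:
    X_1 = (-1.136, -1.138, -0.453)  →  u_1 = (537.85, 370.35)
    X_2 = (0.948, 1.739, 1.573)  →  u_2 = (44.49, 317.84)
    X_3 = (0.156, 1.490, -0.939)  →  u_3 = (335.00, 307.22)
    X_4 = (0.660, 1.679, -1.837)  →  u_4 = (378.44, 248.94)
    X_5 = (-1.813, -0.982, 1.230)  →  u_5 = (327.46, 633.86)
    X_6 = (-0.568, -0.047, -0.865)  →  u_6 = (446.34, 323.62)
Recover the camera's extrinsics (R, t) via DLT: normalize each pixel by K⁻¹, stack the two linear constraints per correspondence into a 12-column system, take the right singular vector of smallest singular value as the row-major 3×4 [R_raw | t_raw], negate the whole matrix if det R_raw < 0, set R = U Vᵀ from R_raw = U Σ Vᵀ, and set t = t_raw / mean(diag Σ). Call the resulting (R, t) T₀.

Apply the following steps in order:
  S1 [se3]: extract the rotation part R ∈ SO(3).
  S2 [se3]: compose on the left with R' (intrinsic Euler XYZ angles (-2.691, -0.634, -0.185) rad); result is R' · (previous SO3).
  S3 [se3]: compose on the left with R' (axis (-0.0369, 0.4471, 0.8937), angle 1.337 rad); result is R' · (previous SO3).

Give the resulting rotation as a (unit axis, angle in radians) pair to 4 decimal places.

rotation (axis_angle) = ((0.4752, -0.2124, 0.8539), 3.0411)

source (pnp_recover): camera pose = R=[-0.3998 -0.3203 -0.8588; -0.8749 0.4127 0.2533; 0.2734 0.8527 -0.4452], t=(0.2002, 0.2301, 5.0007)
after S1 (rot_of_se3): [-0.3998 -0.3203 -0.8588; -0.8749 0.4127 0.2533; 0.2734 0.8527 -0.4452]
after S2 (compose_so3): [-0.6082 -0.6976 -0.3789; 0.6610 -0.1807 -0.7283; 0.4396 -0.6934 0.5710]
after S3 (compose_so3): [-0.5445 -0.2870 0.7881; -0.1156 -0.9050 -0.4094; 0.8307 -0.3141 0.4596]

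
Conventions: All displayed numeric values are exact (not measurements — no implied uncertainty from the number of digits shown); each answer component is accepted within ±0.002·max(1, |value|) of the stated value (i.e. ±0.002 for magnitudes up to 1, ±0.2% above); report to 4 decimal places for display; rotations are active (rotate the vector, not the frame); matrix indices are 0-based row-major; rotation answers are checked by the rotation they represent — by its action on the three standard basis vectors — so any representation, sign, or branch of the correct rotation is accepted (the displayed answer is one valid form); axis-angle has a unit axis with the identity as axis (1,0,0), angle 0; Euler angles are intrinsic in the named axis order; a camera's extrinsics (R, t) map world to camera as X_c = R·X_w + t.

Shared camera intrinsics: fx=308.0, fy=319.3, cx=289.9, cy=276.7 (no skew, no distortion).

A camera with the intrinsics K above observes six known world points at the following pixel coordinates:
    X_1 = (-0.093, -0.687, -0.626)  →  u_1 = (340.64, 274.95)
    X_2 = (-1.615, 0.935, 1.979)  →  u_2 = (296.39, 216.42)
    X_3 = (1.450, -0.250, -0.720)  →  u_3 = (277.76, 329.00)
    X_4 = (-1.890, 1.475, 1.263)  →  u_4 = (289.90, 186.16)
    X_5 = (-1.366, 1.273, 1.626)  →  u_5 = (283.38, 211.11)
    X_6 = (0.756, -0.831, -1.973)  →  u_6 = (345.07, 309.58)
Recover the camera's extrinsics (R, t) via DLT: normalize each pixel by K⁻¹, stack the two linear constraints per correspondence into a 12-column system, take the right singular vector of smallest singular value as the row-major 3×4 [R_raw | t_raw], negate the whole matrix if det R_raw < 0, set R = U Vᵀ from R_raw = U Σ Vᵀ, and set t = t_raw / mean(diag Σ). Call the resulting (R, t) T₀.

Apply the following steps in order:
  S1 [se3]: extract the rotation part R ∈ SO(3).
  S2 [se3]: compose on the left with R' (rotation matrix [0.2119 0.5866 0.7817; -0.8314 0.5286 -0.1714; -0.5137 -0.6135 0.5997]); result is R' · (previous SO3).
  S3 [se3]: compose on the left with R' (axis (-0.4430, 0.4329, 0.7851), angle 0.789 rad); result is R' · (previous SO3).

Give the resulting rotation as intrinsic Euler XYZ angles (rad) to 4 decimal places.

rotation (euler_xyz) = (-1.3956, 0.8112, 2.4124)

source (pnp_recover): camera pose = R=[-0.5655 -0.8138 -0.1337; 0.7915 -0.5811 0.1893; -0.2317 0.0012 0.9728], t=(0.3001, -0.2399, 6.6310)
after S1 (rot_of_se3): [-0.5655 -0.8138 -0.1337; 0.7915 -0.5811 0.1893; -0.2317 0.0012 0.9728]
after S2 (compose_so3): [0.1634 -0.5124 0.8431; 0.9283 0.3692 0.0445; -0.3341 0.7753 0.5359]
after S3 (compose_so3): [-0.5135 -0.4588 0.7251; 0.6486 0.3457 0.6781; -0.5618 0.8185 0.1200]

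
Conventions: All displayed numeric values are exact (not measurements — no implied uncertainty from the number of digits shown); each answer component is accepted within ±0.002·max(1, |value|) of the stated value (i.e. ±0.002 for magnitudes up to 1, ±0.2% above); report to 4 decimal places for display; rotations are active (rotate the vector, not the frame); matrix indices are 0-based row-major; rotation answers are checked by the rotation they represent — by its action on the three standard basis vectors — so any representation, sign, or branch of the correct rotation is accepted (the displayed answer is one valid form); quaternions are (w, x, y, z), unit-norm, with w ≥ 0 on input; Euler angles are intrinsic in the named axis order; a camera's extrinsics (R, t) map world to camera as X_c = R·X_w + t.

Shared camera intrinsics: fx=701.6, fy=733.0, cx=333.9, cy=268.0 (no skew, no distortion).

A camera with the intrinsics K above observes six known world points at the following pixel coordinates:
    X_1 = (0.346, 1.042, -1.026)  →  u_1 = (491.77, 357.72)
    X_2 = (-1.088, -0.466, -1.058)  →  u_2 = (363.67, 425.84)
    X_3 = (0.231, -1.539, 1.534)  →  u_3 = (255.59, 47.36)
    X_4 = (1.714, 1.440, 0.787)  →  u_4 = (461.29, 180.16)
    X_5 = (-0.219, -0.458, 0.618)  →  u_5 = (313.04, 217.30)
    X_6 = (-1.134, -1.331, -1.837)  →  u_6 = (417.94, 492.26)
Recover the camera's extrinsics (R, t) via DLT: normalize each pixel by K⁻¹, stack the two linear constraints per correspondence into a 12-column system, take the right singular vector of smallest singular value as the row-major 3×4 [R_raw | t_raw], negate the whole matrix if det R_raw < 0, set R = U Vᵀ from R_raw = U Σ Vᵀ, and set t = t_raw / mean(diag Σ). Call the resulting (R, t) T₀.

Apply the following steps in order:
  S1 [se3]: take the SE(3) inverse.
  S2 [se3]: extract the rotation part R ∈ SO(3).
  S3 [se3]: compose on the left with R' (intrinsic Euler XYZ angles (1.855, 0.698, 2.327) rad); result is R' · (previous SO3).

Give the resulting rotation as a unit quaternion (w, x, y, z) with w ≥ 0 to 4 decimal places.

source (pnp_recover): camera pose = R=[0.7438 0.2002 -0.6378; -0.6528 0.4230 -0.6284; 0.1440 0.8837 0.4453], t=(0.4600, 0.0000, 6.5100)
after S1 (invert_se3): R=[0.7438 -0.6528 0.1440; 0.2002 0.4230 0.8837; -0.6378 -0.6284 0.4453], t=(-1.2793, -5.8451, -2.6058)
after S2 (rot_of_se3): [0.7438 -0.6528 0.1440; 0.2002 0.4230 0.8837; -0.6378 -0.6284 0.4453]
after S3 (compose_so3): [-0.9125 -0.2965 -0.2820; -0.0489 0.7632 -0.6444; 0.4062 -0.5742 -0.7108]

rotation (quat) = (0.1870, 0.0938, -0.9201, 0.3311)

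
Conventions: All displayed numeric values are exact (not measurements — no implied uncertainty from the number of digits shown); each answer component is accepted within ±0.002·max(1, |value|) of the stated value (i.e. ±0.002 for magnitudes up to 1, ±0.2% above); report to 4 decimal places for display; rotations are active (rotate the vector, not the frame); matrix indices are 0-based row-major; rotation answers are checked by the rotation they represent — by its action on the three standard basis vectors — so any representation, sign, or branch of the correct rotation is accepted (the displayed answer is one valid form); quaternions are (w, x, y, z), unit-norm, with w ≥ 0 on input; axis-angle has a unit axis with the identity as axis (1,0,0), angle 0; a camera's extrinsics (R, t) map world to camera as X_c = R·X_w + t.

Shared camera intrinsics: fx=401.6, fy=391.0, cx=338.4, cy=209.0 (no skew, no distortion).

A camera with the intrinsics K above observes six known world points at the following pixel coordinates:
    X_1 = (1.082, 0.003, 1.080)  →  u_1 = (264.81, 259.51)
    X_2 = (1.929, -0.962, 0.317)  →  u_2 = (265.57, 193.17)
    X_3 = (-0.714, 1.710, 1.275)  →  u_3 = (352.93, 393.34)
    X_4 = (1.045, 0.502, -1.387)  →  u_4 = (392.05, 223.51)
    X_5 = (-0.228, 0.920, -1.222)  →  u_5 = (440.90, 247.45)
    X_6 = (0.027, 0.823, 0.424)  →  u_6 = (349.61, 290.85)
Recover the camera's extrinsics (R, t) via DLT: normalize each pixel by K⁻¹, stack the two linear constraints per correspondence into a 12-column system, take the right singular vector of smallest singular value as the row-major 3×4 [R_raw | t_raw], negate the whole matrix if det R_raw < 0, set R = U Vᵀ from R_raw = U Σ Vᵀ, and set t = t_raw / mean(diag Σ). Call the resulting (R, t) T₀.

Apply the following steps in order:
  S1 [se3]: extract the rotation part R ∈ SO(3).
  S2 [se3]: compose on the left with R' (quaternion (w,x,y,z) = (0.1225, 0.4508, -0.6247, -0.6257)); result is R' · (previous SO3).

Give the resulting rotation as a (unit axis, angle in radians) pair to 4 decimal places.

rotation (axis_angle) = ((0.2541, 0.2957, 0.9208), 2.0959)

source (pnp_recover): camera pose = R=[-0.4631 0.3921 -0.7949; 0.0786 0.9115 0.4038; 0.8828 0.1246 -0.4529], t=(0.1900, 0.3001, 5.9117)
after S1 (rot_of_se3): [-0.4631 0.3921 -0.7949; 0.0786 0.9115 0.4038; 0.8828 0.1246 -0.4529]
after S2 (compose_so3): [-0.4044 -0.6839 0.6072; 0.9096 -0.3700 0.1890; 0.0954 0.6287 0.7717]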